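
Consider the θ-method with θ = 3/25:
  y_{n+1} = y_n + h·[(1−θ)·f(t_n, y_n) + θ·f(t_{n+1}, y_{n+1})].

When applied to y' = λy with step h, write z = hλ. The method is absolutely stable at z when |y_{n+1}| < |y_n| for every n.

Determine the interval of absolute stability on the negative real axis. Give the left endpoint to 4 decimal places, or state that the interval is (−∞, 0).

With y'=λy (z=hλ):
  y_{n+1} = y_n + z·[22/25·y_n + 3/25·y_{n+1}] ⇒ (1 − 3/25z)y_{n+1} = (1 + 22/25z)y_n
  Hence R(z) = (1 + 22/25z)/(1 − 3/25z).

Need |R(x)|<1, x<0.
x=-1.58: |R|=0.3282
R=−1: 1+22/25x = −1+3/25x ⇒ -19/25x=2 ⇒ x=2/(-19/25)=-2.6316
Confirm numerically:
  x=-2.299: |R|=0.80189 <1
  x=-2.087: |R|=0.66901 <1
  x=-1.418: |R|=0.21180 <1
  x=-1.176: |R|=0.03057 <1
  x=-3.016: |R|=1.21452 >1
  x=-2.926: |R|=1.16561 >1
  x=-2.913: |R|=1.15848 >1
Stable set (-2.6316, 0).

z∈(-2.6316,0).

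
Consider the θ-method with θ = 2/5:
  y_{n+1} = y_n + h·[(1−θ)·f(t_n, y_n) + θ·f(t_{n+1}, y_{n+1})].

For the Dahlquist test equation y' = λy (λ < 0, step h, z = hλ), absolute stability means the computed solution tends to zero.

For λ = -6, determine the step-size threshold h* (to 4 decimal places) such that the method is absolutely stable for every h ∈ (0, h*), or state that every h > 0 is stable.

Test eqn y'=λy, z=hλ:
  y_{n+1} = y_n + z·[3/5·y_n + 2/5·y_{n+1}] ⇒ (1 − 2/5z)y_{n+1} = (1 + 3/5z)y_n
  ⇒ R(z) = (1 + 3/5z)/(1 − 2/5z).

Solve |R(x)|<1 on ℝ⁻.
x=-0.69: |R|=0.4592
R=−1: 1+3/5x = −1+2/5x ⇒ -1/5x=2 ⇒ x=2/(-1/5)=-10.0000
Confirm numerically:
  x=-8.299: |R|=0.92124 <1
  x=-7.333: |R|=0.86439 <1
  x=-6.543: |R|=0.80886 <1
  x=-10.589: |R|=1.02250 >1
  x=-10.277: |R|=1.01084 >1
  x=-10.154: |R|=1.00609 >1
So |R|<1 on (-10.0000, 0).

(-10.0000,0); λ=-6 ⇒ h* = (10)/6 = 1.6667.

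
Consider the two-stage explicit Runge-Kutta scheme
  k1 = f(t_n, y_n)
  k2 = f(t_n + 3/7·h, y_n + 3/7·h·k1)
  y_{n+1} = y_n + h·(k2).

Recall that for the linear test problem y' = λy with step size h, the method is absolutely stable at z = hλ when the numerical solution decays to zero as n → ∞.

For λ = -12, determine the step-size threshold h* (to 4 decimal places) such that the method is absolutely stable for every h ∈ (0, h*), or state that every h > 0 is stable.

(-2.3333,0); λ=-12 ⇒ h* = (7/3)/12 = 0.1944.

Test eqn y'=λy, z=hλ:
  k1=λy_n ⇒ h·k1=z·y_n;  k2=λ(1+3/7z)y_n ⇒ h·k2=z(1+3/7z)y_n
  y_{n+1}/y_n = 1 + z(1+3/7z) = 1 + z + 3/7z²
  Hence R(z) = 1 + z + 3/7z².

Boundary: |R(x)|=1, x<0.
x=-1.13: |R|=0.4172
R=1: x+3/7x²=0 ⇒ x=−7/3=-2.3333; min R=1−1/(4·3/7)=0.4167>−1
Confirm numerically:
  x=-1.790: |R|=0.58319 <1
  x=-1.389: |R|=0.43785 <1
  x=-1.240: |R|=0.41897 <1
  x=-2.718: |R|=1.44808 >1
  x=-2.576: |R|=1.26790 >1
Interval (-2.3333, 0).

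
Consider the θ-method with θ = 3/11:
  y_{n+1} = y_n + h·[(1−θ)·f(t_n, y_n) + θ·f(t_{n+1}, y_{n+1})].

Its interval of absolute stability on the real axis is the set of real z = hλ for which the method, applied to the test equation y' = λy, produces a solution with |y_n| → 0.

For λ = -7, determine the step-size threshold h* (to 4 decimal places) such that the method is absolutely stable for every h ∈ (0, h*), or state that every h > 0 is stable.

(-4.4000,0); λ=-7 ⇒ h* = (22/5)/7 = 0.6286.

On y'=λy, z=hλ:
  y_{n+1} = y_n + z·[8/11·y_n + 3/11·y_{n+1}] ⇒ (1 − 3/11z)y_{n+1} = (1 + 8/11z)y_n
  R(z) = (1 + 8/11z)/(1 − 3/11z).

Find x<0 with |R(x)|<1.
x=-1.61: |R|=0.1188
R=−1: 1+8/11x = −1+3/11x ⇒ -5/11x=2 ⇒ x=2/(-5/11)=-4.4000
Confirm numerically:
  x=-2.992: |R|=0.64758 <1
  x=-2.972: |R|=0.64149 <1
  x=-2.904: |R|=0.62054 <1
  x=-4.802: |R|=1.07912 >1
  x=-4.500: |R|=1.02041 >1
Interval (-4.4000, 0).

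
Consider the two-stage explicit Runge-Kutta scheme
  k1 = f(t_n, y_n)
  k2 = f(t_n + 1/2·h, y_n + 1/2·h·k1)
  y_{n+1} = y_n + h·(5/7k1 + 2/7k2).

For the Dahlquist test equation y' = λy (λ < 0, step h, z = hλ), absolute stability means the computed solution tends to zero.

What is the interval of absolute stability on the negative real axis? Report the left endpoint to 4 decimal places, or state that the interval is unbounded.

(-7.0000, 0).

Test eqn y'=λy, z=hλ:
  k1=λy_n ⇒ h·k1=z·y_n;  k2=λ(1+1/2z)y_n ⇒ h·k2=z(1+1/2z)y_n
  y_{n+1}/y_n = 1 + 5/7z + 2/7z(1+1/2z) = 1 + z + 1/7z²
  so R(z) = 1 + z + 1/7z².

Boundary: |R(x)|=1, x<0.
x=-1.77: |R|=0.3224
R=1: x+1/7x²=0 ⇒ x=−7=-7.0000; min R=1−1/(4·1/7)=-0.7500>−1
Confirm numerically:
  x=-6.447: |R|=0.49069 <1
  x=-5.307: |R|=0.28354 <1
  x=-4.641: |R|=0.56402 <1
  x=-7.175: |R|=1.17937 >1
  x=-7.121: |R|=1.12309 >1
Stable set (-7.0000, 0).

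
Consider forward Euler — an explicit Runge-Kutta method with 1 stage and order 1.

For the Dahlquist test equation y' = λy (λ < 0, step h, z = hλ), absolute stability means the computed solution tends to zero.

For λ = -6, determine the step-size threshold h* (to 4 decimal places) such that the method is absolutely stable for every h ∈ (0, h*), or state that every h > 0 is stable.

(-2.0000,0); λ=-6 ⇒ h* = 0.3333.

On y'=λy, z=hλ:
  order 1, 1-stage ⇒ R(z)=1+z
  (e.g. R(-0.77)=0.23000, |R|=0.23000)

Find x<0 with |R(x)|<1.
x=-0.77: |R|=0.2300
|R(-2.23)|=1.2300 |R(-2.2)|=1.2000 |R(-1.17)|=0.1700
Bisect:
  x_lo=-2.3775 |R|=1.3775  x_hi=-0.3750 |R|=0.6250
  mid=-1.37625 |R|=0.37625 →hi
  mid=-1.87687 |R|=0.87687 →hi
  mid=-2.12718 |R|=1.12718 →lo
  mid=-2.00203 |R|=1.00203 →lo
  mid=-1.93945 |R|=0.93945 →hi
  mid=-1.97074 |R|=0.97074 →hi
  mid=-1.98638 |R|=0.98638 →hi
  ...
  [-2.00007,-1.99995] ⇒ x*=-2.0000
Stable set (-2.0000, 0).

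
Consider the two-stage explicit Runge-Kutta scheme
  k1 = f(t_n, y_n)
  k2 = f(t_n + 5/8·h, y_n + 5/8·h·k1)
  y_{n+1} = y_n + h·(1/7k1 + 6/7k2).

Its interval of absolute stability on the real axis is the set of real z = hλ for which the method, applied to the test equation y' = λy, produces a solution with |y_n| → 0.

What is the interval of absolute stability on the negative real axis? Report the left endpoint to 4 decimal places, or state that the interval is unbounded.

Test eqn y'=λy, z=hλ:
  k1=λy_n ⇒ h·k1=z·y_n;  k2=λ(1+5/8z)y_n ⇒ h·k2=z(1+5/8z)y_n
  y_{n+1}/y_n = 1 + 1/7z + 6/7z(1+5/8z) = 1 + z + 15/28z²
  R(z) = 1 + z + 15/28z².

Boundary: |R(x)|=1, x<0.
x=-1.74: |R|=0.8819
R=1: x+15/28x²=0 ⇒ x=−28/15=-1.8667; min R=1−1/(4·15/28)=0.5333>−1
Confirm numerically:
  x=-1.795: |R|=0.93108 <1
  x=-1.658: |R|=0.81466 <1
  x=-1.573: |R|=0.75253 <1
  x=-1.227: |R|=0.57953 <1
  x=-2.245: |R|=1.45501 >1
  x=-2.144: |R|=1.31854 >1
Interval (-1.8667, 0).

z∈(-1.8667,0).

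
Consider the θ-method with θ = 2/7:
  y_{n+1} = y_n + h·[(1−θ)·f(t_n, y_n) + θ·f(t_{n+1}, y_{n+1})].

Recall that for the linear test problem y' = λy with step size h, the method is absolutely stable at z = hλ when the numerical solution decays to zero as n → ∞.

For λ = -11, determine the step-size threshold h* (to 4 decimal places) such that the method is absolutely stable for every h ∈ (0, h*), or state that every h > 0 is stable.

With y'=λy (z=hλ):
  y_{n+1} = y_n + z·[5/7·y_n + 2/7·y_{n+1}] ⇒ (1 − 2/7z)y_{n+1} = (1 + 5/7z)y_n
  so R(z) = (1 + 5/7z)/(1 − 2/7z).

Need |R(x)|<1, x<0.
x=-0.89: |R|=0.2904
R=−1: 1+5/7x = −1+2/7x ⇒ -3/7x=2 ⇒ x=2/(-3/7)=-4.6667
Confirm numerically:
  x=-4.489: |R|=0.96664 <1
  x=-2.989: |R|=0.61219 <1
  x=-2.937: |R|=0.59694 <1
  x=-2.298: |R|=0.38720 <1
  x=-5.155: |R|=1.08463 >1
  x=-5.141: |R|=1.08234 >1
  x=-5.041: |R|=1.06574 >1
Interval (-4.6667, 0).

(-4.6667,0); λ=-11 ⇒ h* = (14/3)/11 = 0.4242.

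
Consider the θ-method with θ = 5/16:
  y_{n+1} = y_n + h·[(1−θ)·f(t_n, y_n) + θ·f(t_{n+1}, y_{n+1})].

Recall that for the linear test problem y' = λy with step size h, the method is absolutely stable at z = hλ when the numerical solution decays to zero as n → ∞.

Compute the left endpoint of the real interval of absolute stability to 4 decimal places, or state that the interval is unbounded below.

On y'=λy, z=hλ:
  y_{n+1} = y_n + z·[11/16·y_n + 5/16·y_{n+1}] ⇒ (1 − 5/16z)y_{n+1} = (1 + 11/16z)y_n
  ⇒ R(z) = (1 + 11/16z)/(1 − 5/16z).

Solve |R(x)|<1 on ℝ⁻.
x=-1.69: |R|=0.1059
R=−1: 1+11/16x = −1+5/16x ⇒ -3/8x=2 ⇒ x=2/(-3/8)=-5.3333
Confirm numerically:
  x=-4.622: |R|=0.89087 <1
  x=-4.462: |R|=0.86353 <1
  x=-2.677: |R|=0.45761 <1
  x=-5.927: |R|=1.07805 >1
  x=-5.892: |R|=1.07374 >1
  x=-5.622: |R|=1.03927 >1
So |R|<1 on (-5.3333, 0).

left endpoint -5.3333.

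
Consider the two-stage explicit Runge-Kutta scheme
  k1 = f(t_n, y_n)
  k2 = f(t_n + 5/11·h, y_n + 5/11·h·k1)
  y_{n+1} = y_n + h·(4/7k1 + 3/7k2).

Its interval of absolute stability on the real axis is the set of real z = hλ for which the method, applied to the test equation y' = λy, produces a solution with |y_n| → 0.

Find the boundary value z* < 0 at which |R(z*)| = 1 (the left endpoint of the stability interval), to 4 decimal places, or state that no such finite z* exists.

With y'=λy (z=hλ):
  k1=λy_n ⇒ h·k1=z·y_n;  k2=λ(1+5/11z)y_n ⇒ h·k2=z(1+5/11z)y_n
  y_{n+1}/y_n = 1 + 4/7z + 3/7z(1+5/11z) = 1 + z + 15/77z²
  so R(z) = 1 + z + 15/77z².

Find x<0 with |R(x)|<1.
x=-0.75: |R|=0.3596
R=1: x+15/77x²=0 ⇒ x=−77/15=-5.1333; min R=1−1/(4·15/77)=-0.2833>−1
Confirm numerically:
  x=-4.958: |R|=0.83066 <1
  x=-4.861: |R|=0.74211 <1
  x=-2.616: |R|=0.28286 <1
  x=-2.523: |R|=0.28296 <1
  x=-5.309: |R|=1.18168 >1
  x=-5.170: |R|=1.03693 >1
So |R|<1 on (-5.1333, 0).

left endpoint -5.1333.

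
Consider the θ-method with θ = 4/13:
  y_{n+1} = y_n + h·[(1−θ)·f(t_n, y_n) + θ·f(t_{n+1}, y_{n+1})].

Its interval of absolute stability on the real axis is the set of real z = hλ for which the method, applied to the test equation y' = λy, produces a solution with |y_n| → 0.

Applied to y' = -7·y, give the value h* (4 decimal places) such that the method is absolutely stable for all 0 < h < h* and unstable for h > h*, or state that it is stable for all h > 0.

(-5.2000,0); λ=-7 ⇒ h* = (26/5)/7 = 0.7429.

Test eqn y'=λy, z=hλ:
  y_{n+1} = y_n + z·[9/13·y_n + 4/13·y_{n+1}] ⇒ (1 − 4/13z)y_{n+1} = (1 + 9/13z)y_n
  Hence R(z) = (1 + 9/13z)/(1 − 4/13z).

Need |R(x)|<1, x<0.
x=-1.75: |R|=0.1375
R=−1: 1+9/13x = −1+4/13x ⇒ -5/13x=2 ⇒ x=2/(-5/13)=-5.2000
Confirm numerically:
  x=-3.091: |R|=0.58425 <1
  x=-2.819: |R|=0.50960 <1
  x=-2.640: |R|=0.45671 <1
  x=-5.729: |R|=1.07364 >1
  x=-5.406: |R|=1.02975 >1
Stable set (-5.2000, 0).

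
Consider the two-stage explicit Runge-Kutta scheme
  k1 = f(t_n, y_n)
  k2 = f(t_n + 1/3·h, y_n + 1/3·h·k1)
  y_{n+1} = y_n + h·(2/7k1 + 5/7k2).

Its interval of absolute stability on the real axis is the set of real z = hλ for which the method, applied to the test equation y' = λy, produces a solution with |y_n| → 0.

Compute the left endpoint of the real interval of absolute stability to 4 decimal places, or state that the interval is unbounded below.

Test eqn y'=λy, z=hλ:
  k1=λy_n ⇒ h·k1=z·y_n;  k2=λ(1+1/3z)y_n ⇒ h·k2=z(1+1/3z)y_n
  y_{n+1}/y_n = 1 + 2/7z + 5/7z(1+1/3z) = 1 + z + 5/21z²
  R(z) = 1 + z + 5/21z².

Need |R(x)|<1, x<0.
x=-1.74: |R|=0.0191
R=1: x+5/21x²=0 ⇒ x=−21/5=-4.2000; min R=1−1/(4·5/21)=-0.0500>−1
Confirm numerically:
  x=-3.128: |R|=0.20162 <1
  x=-2.906: |R|=0.10468 <1
  x=-2.274: |R|=0.04279 <1
  x=-4.633: |R|=1.47764 >1
  x=-4.589: |R|=1.42503 >1
Stable set (-4.2000, 0).

z* = -4.2000.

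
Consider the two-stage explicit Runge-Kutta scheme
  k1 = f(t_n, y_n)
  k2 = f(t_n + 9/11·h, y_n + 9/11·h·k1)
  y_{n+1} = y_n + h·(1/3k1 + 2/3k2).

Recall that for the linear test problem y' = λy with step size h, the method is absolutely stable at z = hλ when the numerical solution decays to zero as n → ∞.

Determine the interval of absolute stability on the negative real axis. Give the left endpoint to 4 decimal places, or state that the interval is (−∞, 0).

Set f=λy, z=hλ:
  k1=λy_n ⇒ h·k1=z·y_n;  k2=λ(1+9/11z)y_n ⇒ h·k2=z(1+9/11z)y_n
  y_{n+1}/y_n = 1 + 1/3z + 2/3z(1+9/11z) = 1 + z + 6/11z²
  ⇒ R(z) = 1 + z + 6/11z².

Boundary: |R(x)|=1, x<0.
x=-1.11: |R|=0.5621
R=1: x+6/11x²=0 ⇒ x=−11/6=-1.8333; min R=1−1/(4·6/11)=0.5417>−1
Confirm numerically:
  x=-1.278: |R|=0.61288 <1
  x=-0.975: |R|=0.54352 <1
  x=-0.877: |R|=0.54252 <1
  x=-2.266: |R|=1.53478 >1
  x=-2.231: |R|=1.48392 >1
  x=-2.033: |R|=1.22141 >1
So |R|<1 on (-1.8333, 0).

z∈(-1.8333,0).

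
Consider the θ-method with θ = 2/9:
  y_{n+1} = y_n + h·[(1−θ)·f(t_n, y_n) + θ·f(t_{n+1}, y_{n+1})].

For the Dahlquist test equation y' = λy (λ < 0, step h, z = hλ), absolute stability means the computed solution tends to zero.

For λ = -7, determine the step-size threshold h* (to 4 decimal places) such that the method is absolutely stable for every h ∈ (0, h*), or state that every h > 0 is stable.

(-3.6000,0); λ=-7 ⇒ h* = (18/5)/7 = 0.5143.

On y'=λy, z=hλ:
  y_{n+1} = y_n + z·[7/9·y_n + 2/9·y_{n+1}] ⇒ (1 − 2/9z)y_{n+1} = (1 + 7/9z)y_n
  so R(z) = (1 + 7/9z)/(1 − 2/9z).

Boundary: |R(x)|=1, x<0.
x=-1.31: |R|=0.0146
R=−1: 1+7/9x = −1+2/9x ⇒ -5/9x=2 ⇒ x=2/(-5/9)=-3.6000
Confirm numerically:
  x=-3.343: |R|=0.91808 <1
  x=-3.263: |R|=0.89147 <1
  x=-2.978: |R|=0.79206 <1
  x=-1.695: |R|=0.23123 <1
  x=-3.950: |R|=1.10355 >1
  x=-3.726: |R|=1.03829 >1
Stable set (-3.6000, 0).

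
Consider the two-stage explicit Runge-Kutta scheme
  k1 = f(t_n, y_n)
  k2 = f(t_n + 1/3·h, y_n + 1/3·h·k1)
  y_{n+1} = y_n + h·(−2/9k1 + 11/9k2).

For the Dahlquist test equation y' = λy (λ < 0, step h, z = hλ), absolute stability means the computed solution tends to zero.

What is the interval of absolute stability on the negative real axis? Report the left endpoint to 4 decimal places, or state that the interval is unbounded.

(-2.4545, 0).

With y'=λy (z=hλ):
  k1=λy_n ⇒ h·k1=z·y_n;  k2=λ(1+1/3z)y_n ⇒ h·k2=z(1+1/3z)y_n
  y_{n+1}/y_n = 1 − 2/9z + 11/9z(1+1/3z) = 1 + z + 11/27z²
  Hence R(z) = 1 + z + 11/27z².

Solve |R(x)|<1 on ℝ⁻.
x=-1.29: |R|=0.3880
R=1: x+11/27x²=0 ⇒ x=−27/11=-2.4545; min R=1−1/(4·11/27)=0.3864>−1
Confirm numerically:
  x=-1.928: |R|=0.58641 <1
  x=-1.685: |R|=0.47172 <1
  x=-1.260: |R|=0.38680 <1
  x=-3.002: |R|=1.66956 >1
  x=-2.605: |R|=1.15968 >1
Interval (-2.4545, 0).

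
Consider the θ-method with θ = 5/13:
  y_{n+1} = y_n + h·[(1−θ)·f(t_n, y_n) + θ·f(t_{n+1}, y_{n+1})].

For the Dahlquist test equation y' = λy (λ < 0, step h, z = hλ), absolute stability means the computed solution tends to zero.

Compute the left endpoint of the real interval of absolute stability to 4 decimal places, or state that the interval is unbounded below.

With y'=λy (z=hλ):
  y_{n+1} = y_n + z·[8/13·y_n + 5/13·y_{n+1}] ⇒ (1 − 5/13z)y_{n+1} = (1 + 8/13z)y_n
  Hence R(z) = (1 + 8/13z)/(1 − 5/13z).

Boundary: |R(x)|=1, x<0.
x=-1.43: |R|=0.0774
R=−1: 1+8/13x = −1+5/13x ⇒ -3/13x=2 ⇒ x=2/(-3/13)=-8.6667
Confirm numerically:
  x=-8.300: |R|=0.97982 <1
  x=-5.761: |R|=0.79148 <1
  x=-4.415: |R|=0.63635 <1
  x=-4.374: |R|=0.63069 <1
  x=-9.084: |R|=1.02143 >1
  x=-8.777: |R|=1.00582 >1
So |R|<1 on (-8.6667, 0).

z* = -8.6667.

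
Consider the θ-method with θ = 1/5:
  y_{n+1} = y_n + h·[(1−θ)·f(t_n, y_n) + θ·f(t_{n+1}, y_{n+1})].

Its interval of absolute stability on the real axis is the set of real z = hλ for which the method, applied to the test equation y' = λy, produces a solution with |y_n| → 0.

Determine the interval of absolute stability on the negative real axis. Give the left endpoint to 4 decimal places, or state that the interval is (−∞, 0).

With y'=λy (z=hλ):
  y_{n+1} = y_n + z·[4/5·y_n + 1/5·y_{n+1}] ⇒ (1 − 1/5z)y_{n+1} = (1 + 4/5z)y_n
  Hence R(z) = (1 + 4/5z)/(1 − 1/5z).

Boundary: |R(x)|=1, x<0.
x=-0.31: |R|=0.7081
R=−1: 1+4/5x = −1+1/5x ⇒ -3/5x=2 ⇒ x=2/(-3/5)=-3.3333
Confirm numerically:
  x=-2.996: |R|=0.87344 <1
  x=-2.919: |R|=0.84304 <1
  x=-2.823: |R|=0.80430 <1
  x=-1.874: |R|=0.36311 <1
  x=-3.694: |R|=1.12445 >1
  x=-3.495: |R|=1.05709 >1
  x=-3.371: |R|=1.01350 >1
So |R|<1 on (-3.3333, 0).

(-3.3333, 0).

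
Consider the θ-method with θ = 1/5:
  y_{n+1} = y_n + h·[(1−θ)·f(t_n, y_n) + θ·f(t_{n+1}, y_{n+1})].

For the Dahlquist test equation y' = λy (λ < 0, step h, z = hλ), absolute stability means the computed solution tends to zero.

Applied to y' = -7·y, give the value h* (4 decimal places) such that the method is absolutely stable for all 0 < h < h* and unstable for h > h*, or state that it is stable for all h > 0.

With y'=λy (z=hλ):
  y_{n+1} = y_n + z·[4/5·y_n + 1/5·y_{n+1}] ⇒ (1 − 1/5z)y_{n+1} = (1 + 4/5z)y_n
  ⇒ R(z) = (1 + 4/5z)/(1 − 1/5z).

Find x<0 with |R(x)|<1.
x=-1.11: |R|=0.0917
R=−1: 1+4/5x = −1+1/5x ⇒ -3/5x=2 ⇒ x=2/(-3/5)=-3.3333
Confirm numerically:
  x=-3.024: |R|=0.88435 <1
  x=-2.619: |R|=0.71873 <1
  x=-2.409: |R|=0.62573 <1
  x=-1.362: |R|=0.07042 <1
  x=-3.912: |R|=1.19479 >1
  x=-3.546: |R|=1.07465 >1
So |R|<1 on (-3.3333, 0).

(-3.3333,0); λ=-7 ⇒ h* = (10/3)/7 = 0.4762.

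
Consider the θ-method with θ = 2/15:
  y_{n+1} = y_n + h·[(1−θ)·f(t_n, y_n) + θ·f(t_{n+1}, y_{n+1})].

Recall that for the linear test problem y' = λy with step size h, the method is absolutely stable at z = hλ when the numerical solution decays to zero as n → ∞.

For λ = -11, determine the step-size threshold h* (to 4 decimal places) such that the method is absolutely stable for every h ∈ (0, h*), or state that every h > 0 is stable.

On y'=λy, z=hλ:
  y_{n+1} = y_n + z·[13/15·y_n + 2/15·y_{n+1}] ⇒ (1 − 2/15z)y_{n+1} = (1 + 13/15z)y_n
  ⇒ R(z) = (1 + 13/15z)/(1 − 2/15z).

Need |R(x)|<1, x<0.
x=-0.65: |R|=0.4018
R=−1: 1+13/15x = −1+2/15x ⇒ -11/15x=2 ⇒ x=2/(-11/15)=-2.7273
Confirm numerically:
  x=-1.868: |R|=0.49552 <1
  x=-1.604: |R|=0.32140 <1
  x=-1.200: |R|=0.03448 <1
  x=-3.233: |R|=1.25915 >1
  x=-2.922: |R|=1.10276 >1
  x=-2.750: |R|=1.01220 >1
So |R|<1 on (-2.7273, 0).

(-2.7273,0); λ=-11 ⇒ h* = (30/11)/11 = 0.2479.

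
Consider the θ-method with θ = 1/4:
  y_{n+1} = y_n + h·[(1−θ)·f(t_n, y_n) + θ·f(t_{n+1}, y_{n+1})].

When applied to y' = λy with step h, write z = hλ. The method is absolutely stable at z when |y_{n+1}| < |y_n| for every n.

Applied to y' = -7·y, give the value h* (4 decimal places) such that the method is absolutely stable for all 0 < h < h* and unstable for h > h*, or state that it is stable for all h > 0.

(-4.0000,0); λ=-7 ⇒ h* = (4)/7 = 0.5714.

On y'=λy, z=hλ:
  y_{n+1} = y_n + z·[3/4·y_n + 1/4·y_{n+1}] ⇒ (1 − 1/4z)y_{n+1} = (1 + 3/4z)y_n
  ⇒ R(z) = (1 + 3/4z)/(1 − 1/4z).

Find x<0 with |R(x)|<1.
x=-0.98: |R|=0.2129
R=−1: 1+3/4x = −1+1/4x ⇒ -1/2x=2 ⇒ x=2/(-1/2)=-4.0000
Confirm numerically:
  x=-3.605: |R|=0.89612 <1
  x=-2.680: |R|=0.60479 <1
  x=-2.503: |R|=0.53960 <1
  x=-4.347: |R|=1.08314 >1
  x=-4.287: |R|=1.06927 >1
Stable set (-4.0000, 0).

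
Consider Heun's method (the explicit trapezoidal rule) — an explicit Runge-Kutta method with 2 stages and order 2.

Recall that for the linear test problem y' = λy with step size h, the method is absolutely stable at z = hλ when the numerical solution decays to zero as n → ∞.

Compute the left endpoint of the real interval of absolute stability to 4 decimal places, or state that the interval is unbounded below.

z* = -2.0000.

With y'=λy (z=hλ):
  order 2, 2-stage ⇒ R(z)=1+z+z^2/2
  (e.g. R(-1.4)=0.58000, |R|=0.58000)

Solve |R(x)|<1 on ℝ⁻.
x=-1.4: |R|=0.5800
|R(-1.72)|=0.7592 |R(-1.18)|=0.5162 |R(-0.6)|=0.5800
Bisect:
  x_lo=-2.3139 |R|=1.3632  x_hi=-0.2737 |R|=0.7637
  mid=-1.29383 |R|=0.54317 →hi
  mid=-1.80389 |R|=0.82312 →hi
  mid=-2.05891 |R|=1.06065 →lo
  mid=-1.93140 |R|=0.93375 →hi
  mid=-1.99516 |R|=0.99517 →hi
  mid=-2.02704 |R|=1.02740 →lo
  mid=-2.01110 |R|=1.01116 →lo
  mid=-2.00313 |R|=1.00313 →lo
  mid=-1.99914 |R|=0.99914 →hi
  mid=-2.00113 |R|=1.00114 →lo
  ...
  [-2.00001,-1.99989] ⇒ x*=-2.0000
Interval (-2.0000, 0).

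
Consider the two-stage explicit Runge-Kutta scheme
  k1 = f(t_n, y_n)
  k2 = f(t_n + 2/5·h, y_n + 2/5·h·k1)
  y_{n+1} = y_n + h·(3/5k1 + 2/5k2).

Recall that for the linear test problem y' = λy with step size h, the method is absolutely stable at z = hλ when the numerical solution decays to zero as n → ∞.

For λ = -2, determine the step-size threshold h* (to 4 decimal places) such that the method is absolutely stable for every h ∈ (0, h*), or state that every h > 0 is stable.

On y'=λy, z=hλ:
  k1=λy_n ⇒ h·k1=z·y_n;  k2=λ(1+2/5z)y_n ⇒ h·k2=z(1+2/5z)y_n
  y_{n+1}/y_n = 1 + 3/5z + 2/5z(1+2/5z) = 1 + z + 4/25z²
  R(z) = 1 + z + 4/25z².

Boundary: |R(x)|=1, x<0.
x=-1.46: |R|=0.1189
R=1: x+4/25x²=0 ⇒ x=−25/4=-6.2500; min R=1−1/(4·4/25)=-0.5625>−1
Confirm numerically:
  x=-4.989: |R|=0.00658 <1
  x=-4.256: |R|=0.35783 <1
  x=-3.709: |R|=0.50793 <1
  x=-2.775: |R|=0.54290 <1
  x=-6.774: |R|=1.56793 >1
  x=-6.478: |R|=1.23632 >1
  x=-6.463: |R|=1.22026 >1
Stable set (-6.2500, 0).

(-6.2500,0); λ=-2 ⇒ h* = (25/4)/2 = 3.1250.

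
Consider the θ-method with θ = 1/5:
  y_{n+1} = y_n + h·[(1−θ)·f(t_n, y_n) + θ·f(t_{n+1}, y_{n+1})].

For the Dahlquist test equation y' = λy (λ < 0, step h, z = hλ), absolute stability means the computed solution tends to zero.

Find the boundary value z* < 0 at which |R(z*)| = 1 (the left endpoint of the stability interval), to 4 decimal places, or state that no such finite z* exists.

z* = -3.3333.

Set f=λy, z=hλ:
  y_{n+1} = y_n + z·[4/5·y_n + 1/5·y_{n+1}] ⇒ (1 − 1/5z)y_{n+1} = (1 + 4/5z)y_n
  so R(z) = (1 + 4/5z)/(1 − 1/5z).

Need |R(x)|<1, x<0.
x=-1.17: |R|=0.0519
R=−1: 1+4/5x = −1+1/5x ⇒ -3/5x=2 ⇒ x=2/(-3/5)=-3.3333
Confirm numerically:
  x=-3.007: |R|=0.87773 <1
  x=-2.104: |R|=0.48086 <1
  x=-1.445: |R|=0.12102 <1
  x=-3.635: |R|=1.10481 >1
  x=-3.476: |R|=1.05050 >1
  x=-3.397: |R|=1.02275 >1
Stable set (-3.3333, 0).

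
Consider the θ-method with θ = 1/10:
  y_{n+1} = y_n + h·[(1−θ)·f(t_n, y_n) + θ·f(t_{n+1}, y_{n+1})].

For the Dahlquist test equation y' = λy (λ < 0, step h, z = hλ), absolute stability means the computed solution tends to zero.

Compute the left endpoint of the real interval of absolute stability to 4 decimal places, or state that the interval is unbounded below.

With y'=λy (z=hλ):
  y_{n+1} = y_n + z·[9/10·y_n + 1/10·y_{n+1}] ⇒ (1 − 1/10z)y_{n+1} = (1 + 9/10z)y_n
  so R(z) = (1 + 9/10z)/(1 − 1/10z).

Need |R(x)|<1, x<0.
x=-0.89: |R|=0.1827
R=−1: 1+9/10x = −1+1/10x ⇒ -4/5x=2 ⇒ x=2/(-4/5)=-2.5000
Confirm numerically:
  x=-2.432: |R|=0.95624 <1
  x=-2.112: |R|=0.74373 <1
  x=-1.439: |R|=0.25798 <1
  x=-3.046: |R|=1.33482 >1
  x=-2.725: |R|=1.14145 >1
  x=-2.651: |R|=1.09549 >1
Interval (-2.5000, 0).

left endpoint -2.5000.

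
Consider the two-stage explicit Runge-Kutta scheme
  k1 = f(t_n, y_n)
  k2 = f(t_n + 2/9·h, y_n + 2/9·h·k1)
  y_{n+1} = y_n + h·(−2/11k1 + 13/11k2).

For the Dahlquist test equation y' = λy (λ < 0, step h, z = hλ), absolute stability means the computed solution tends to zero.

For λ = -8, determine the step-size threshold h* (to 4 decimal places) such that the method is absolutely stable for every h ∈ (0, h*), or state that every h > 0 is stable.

(-3.8077,0); λ=-8 ⇒ h* = (99/26)/8 = 0.4760.

With y'=λy (z=hλ):
  k1=λy_n ⇒ h·k1=z·y_n;  k2=λ(1+2/9z)y_n ⇒ h·k2=z(1+2/9z)y_n
  y_{n+1}/y_n = 1 − 2/11z + 13/11z(1+2/9z) = 1 + z + 26/99z²
  so R(z) = 1 + z + 26/99z².

Need |R(x)|<1, x<0.
x=-1.06: |R|=0.2351
R=1: x+26/99x²=0 ⇒ x=−99/26=-3.8077; min R=1−1/(4·26/99)=0.0481>−1
Confirm numerically:
  x=-3.590: |R|=0.79475 <1
  x=-3.396: |R|=0.63282 <1
  x=-2.381: |R|=0.10787 <1
  x=-1.898: |R|=0.04809 <1
  x=-4.301: |R|=1.55722 >1
  x=-4.123: |R|=1.34142 >1
Stable set (-3.8077, 0).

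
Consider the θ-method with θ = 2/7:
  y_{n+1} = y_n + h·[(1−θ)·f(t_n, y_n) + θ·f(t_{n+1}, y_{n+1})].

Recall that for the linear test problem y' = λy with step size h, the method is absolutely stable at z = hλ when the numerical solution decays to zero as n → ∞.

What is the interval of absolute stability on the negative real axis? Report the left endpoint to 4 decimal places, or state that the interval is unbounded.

Set f=λy, z=hλ:
  y_{n+1} = y_n + z·[5/7·y_n + 2/7·y_{n+1}] ⇒ (1 − 2/7z)y_{n+1} = (1 + 5/7z)y_n
  R(z) = (1 + 5/7z)/(1 − 2/7z).

Solve |R(x)|<1 on ℝ⁻.
x=-0.65: |R|=0.4518
R=−1: 1+5/7x = −1+2/7x ⇒ -3/7x=2 ⇒ x=2/(-3/7)=-4.6667
Confirm numerically:
  x=-3.583: |R|=0.77051 <1
  x=-2.737: |R|=0.53591 <1
  x=-1.911: |R|=0.23609 <1
  x=-5.172: |R|=1.08741 >1
  x=-4.983: |R|=1.05594 >1
  x=-4.931: |R|=1.04703 >1
Stable set (-4.6667, 0).

z∈(-4.6667,0).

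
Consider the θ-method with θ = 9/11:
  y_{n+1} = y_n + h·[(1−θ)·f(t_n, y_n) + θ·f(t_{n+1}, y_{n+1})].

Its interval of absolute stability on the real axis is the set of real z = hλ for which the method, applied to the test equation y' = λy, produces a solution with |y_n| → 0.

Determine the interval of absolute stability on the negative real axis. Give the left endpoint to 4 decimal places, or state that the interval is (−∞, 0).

Set f=λy, z=hλ:
  y_{n+1} = y_n + z·[2/11·y_n + 9/11·y_{n+1}] ⇒ (1 − 9/11z)y_{n+1} = (1 + 2/11z)y_n
  R(z) = (1 + 2/11z)/(1 − 9/11z).

Solve |R(x)|<1 on ℝ⁻.
x=-0.9: |R|=0.4817
x=-2: |R|=0.2414
x=-10: |R|=0.0891
x=-100: |R|=0.2075
θ=9/11≥1/2 ⇒ |1+2/11x|<|1−9/11x| ∀x<0 ⇒ stable on all of ℝ⁻.

unbounded; (−∞, 0).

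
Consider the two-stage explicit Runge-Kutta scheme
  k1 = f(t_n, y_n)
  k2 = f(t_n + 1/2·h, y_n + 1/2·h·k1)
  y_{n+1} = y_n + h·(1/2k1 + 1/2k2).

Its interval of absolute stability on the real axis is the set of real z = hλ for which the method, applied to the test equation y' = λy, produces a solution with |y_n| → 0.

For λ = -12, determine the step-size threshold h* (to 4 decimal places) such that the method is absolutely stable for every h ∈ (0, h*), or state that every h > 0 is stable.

(-4.0000,0); λ=-12 ⇒ h* = (4)/12 = 0.3333.

On y'=λy, z=hλ:
  k1=λy_n ⇒ h·k1=z·y_n;  k2=λ(1+1/2z)y_n ⇒ h·k2=z(1+1/2z)y_n
  y_{n+1}/y_n = 1 + 1/2z + 1/2z(1+1/2z) = 1 + z + 1/4z²
  R(z) = 1 + z + 1/4z².

Boundary: |R(x)|=1, x<0.
x=-0.71: |R|=0.4160
R=1: x+1/4x²=0 ⇒ x=−4=-4.0000; min R=1−1/(4·1/4)=0.0000>−1
Confirm numerically:
  x=-2.377: |R|=0.03553 <1
  x=-2.216: |R|=0.01166 <1
  x=-1.661: |R|=0.02873 <1
  x=-4.302: |R|=1.32480 >1
  x=-4.136: |R|=1.14062 >1
So |R|<1 on (-4.0000, 0).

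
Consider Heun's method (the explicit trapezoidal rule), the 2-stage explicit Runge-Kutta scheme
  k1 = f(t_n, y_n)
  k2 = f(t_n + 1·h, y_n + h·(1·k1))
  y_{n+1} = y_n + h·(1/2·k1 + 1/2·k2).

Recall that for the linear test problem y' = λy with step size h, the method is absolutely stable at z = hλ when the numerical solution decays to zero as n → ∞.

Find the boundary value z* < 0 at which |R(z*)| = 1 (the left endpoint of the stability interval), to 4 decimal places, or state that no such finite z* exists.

z* = -2.0000.

With y'=λy (z=hλ):
  order 2, 2-stage ⇒ R(z)=1+z+z^2/2
  (e.g. R(-0.96)=0.50080, |R|=0.50080)

Boundary: |R(x)|=1, x<0.
x=-0.96: |R|=0.5008
|R(-2.13)|=1.1384 |R(-1.75)|=0.7812 |R(-1.57)|=0.6624
Bisect:
  x_lo=-2.3035 |R|=1.3495  x_hi=-0.1112 |R|=0.8949
  mid=-1.20736 |R|=0.52150 →hi
  mid=-1.75541 |R|=0.78532 →hi
  mid=-2.02944 |R|=1.02987 →lo
  mid=-1.89242 |R|=0.89821 →hi
  mid=-1.96093 |R|=0.96169 →hi
  mid=-1.99518 |R|=0.99520 →hi
  mid=-2.01231 |R|=1.01239 →lo
  mid=-2.00375 |R|=1.00375 →lo
  ...
  [-2.00000,-1.99987] ⇒ x*=-2.0000
So |R|<1 on (-2.0000, 0).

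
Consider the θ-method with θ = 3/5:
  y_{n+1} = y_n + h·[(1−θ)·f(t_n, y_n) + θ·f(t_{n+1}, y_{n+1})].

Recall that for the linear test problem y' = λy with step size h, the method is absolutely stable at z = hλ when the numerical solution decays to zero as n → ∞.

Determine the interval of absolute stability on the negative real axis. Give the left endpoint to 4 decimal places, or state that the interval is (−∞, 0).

On y'=λy, z=hλ:
  y_{n+1} = y_n + z·[2/5·y_n + 3/5·y_{n+1}] ⇒ (1 − 3/5z)y_{n+1} = (1 + 2/5z)y_n
  R(z) = (1 + 2/5z)/(1 − 3/5z).

Need |R(x)|<1, x<0.
x=-0.68: |R|=0.5170
x=-2: |R|=0.0909
x=-10: |R|=0.4286
x=-100: |R|=0.6393
θ=3/5≥1/2 ⇒ |1+2/5x|<|1−3/5x| ∀x<0 ⇒ interval (−∞,0).

(−∞, 0) — no finite endpoint.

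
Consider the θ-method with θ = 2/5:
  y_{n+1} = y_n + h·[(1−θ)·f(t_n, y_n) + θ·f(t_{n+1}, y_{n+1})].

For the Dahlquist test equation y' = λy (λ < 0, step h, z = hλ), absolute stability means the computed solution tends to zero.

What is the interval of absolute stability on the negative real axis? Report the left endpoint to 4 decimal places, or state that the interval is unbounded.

(-10.0000, 0).

Test eqn y'=λy, z=hλ:
  y_{n+1} = y_n + z·[3/5·y_n + 2/5·y_{n+1}] ⇒ (1 − 2/5z)y_{n+1} = (1 + 3/5z)y_n
  so R(z) = (1 + 3/5z)/(1 − 2/5z).

Need |R(x)|<1, x<0.
x=-0.89: |R|=0.3437
R=−1: 1+3/5x = −1+2/5x ⇒ -1/5x=2 ⇒ x=2/(-1/5)=-10.0000
Confirm numerically:
  x=-7.352: |R|=0.86561 <1
  x=-4.757: |R|=0.63876 <1
  x=-4.589: |R|=0.61835 <1
  x=-10.567: |R|=1.02170 >1
  x=-10.554: |R|=1.02122 >1
  x=-10.208: |R|=1.00818 >1
Interval (-10.0000, 0).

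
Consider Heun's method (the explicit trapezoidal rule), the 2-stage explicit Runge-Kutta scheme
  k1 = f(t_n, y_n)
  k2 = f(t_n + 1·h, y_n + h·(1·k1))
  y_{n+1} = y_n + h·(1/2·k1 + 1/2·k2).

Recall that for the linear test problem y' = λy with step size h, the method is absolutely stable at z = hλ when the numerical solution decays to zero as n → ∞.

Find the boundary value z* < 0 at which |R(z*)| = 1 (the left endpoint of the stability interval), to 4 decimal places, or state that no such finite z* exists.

On y'=λy, z=hλ:
  order 2, 2-stage ⇒ R(z)=1+z+z^2/2
  (e.g. R(-1.06)=0.50180, |R|=0.50180)

Need |R(x)|<1, x<0.
x=-1.06: |R|=0.5018
|R(-1.47)|=0.6104 |R(-0.91)|=0.5041 |R(-0.7)|=0.5450
Bisect:
  x_lo=-2.8613 |R|=2.2321  x_hi=-0.1258 |R|=0.8821
  mid=-1.49355 |R|=0.62179 →hi
  mid=-2.17740 |R|=1.19314 →lo
  mid=-1.83547 |R|=0.84901 →hi
  mid=-2.00644 |R|=1.00646 →lo
  mid=-1.92096 |R|=0.92408 →hi
  mid=-1.96370 |R|=0.96436 →hi
  mid=-1.98507 |R|=0.98518 →hi
  mid=-1.99575 |R|=0.99576 →hi
  ...
  [-2.00009,-1.99993] ⇒ x*=-2.0000
Stable set (-2.0000, 0).

z* = -2.0000.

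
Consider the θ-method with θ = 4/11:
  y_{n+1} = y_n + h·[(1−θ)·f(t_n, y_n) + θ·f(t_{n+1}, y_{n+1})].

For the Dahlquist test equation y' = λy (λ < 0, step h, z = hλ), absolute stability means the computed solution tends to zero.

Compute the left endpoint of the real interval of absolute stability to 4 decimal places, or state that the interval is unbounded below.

z* = -7.3333.

With y'=λy (z=hλ):
  y_{n+1} = y_n + z·[7/11·y_n + 4/11·y_{n+1}] ⇒ (1 − 4/11z)y_{n+1} = (1 + 7/11z)y_n
  ⇒ R(z) = (1 + 7/11z)/(1 − 4/11z).

Solve |R(x)|<1 on ℝ⁻.
x=-0.81: |R|=0.3743
R=−1: 1+7/11x = −1+4/11x ⇒ -3/11x=2 ⇒ x=2/(-3/11)=-7.3333
Confirm numerically:
  x=-7.179: |R|=0.98834 <1
  x=-4.842: |R|=0.75389 <1
  x=-3.491: |R|=0.53826 <1
  x=-7.833: |R|=1.03541 >1
  x=-7.587: |R|=1.01840 >1
  x=-7.366: |R|=1.00242 >1
Interval (-7.3333, 0).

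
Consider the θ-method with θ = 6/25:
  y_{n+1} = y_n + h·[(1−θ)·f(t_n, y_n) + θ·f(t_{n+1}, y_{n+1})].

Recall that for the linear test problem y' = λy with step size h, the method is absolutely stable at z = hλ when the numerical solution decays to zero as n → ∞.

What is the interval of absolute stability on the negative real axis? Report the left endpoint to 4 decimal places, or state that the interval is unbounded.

On y'=λy, z=hλ:
  y_{n+1} = y_n + z·[19/25·y_n + 6/25·y_{n+1}] ⇒ (1 − 6/25z)y_{n+1} = (1 + 19/25z)y_n
  R(z) = (1 + 19/25z)/(1 − 6/25z).

Find x<0 with |R(x)|<1.
x=-1.44: |R|=0.0702
R=−1: 1+19/25x = −1+6/25x ⇒ -13/25x=2 ⇒ x=2/(-13/25)=-3.8462
Confirm numerically:
  x=-3.019: |R|=0.75059 <1
  x=-2.670: |R|=0.62725 <1
  x=-2.539: |R|=0.57765 <1
  x=-2.311: |R|=0.48652 <1
  x=-4.357: |R|=1.12985 >1
  x=-3.933: |R|=1.02323 >1
Interval (-3.8462, 0).

z∈(-3.8462,0).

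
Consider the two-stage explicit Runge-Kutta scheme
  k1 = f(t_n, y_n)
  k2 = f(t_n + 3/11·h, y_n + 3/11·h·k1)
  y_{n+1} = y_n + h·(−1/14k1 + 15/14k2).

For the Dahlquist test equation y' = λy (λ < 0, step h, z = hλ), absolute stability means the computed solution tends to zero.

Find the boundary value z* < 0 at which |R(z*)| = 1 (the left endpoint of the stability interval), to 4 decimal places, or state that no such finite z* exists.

Set f=λy, z=hλ:
  k1=λy_n ⇒ h·k1=z·y_n;  k2=λ(1+3/11z)y_n ⇒ h·k2=z(1+3/11z)y_n
  y_{n+1}/y_n = 1 − 1/14z + 15/14z(1+3/11z) = 1 + z + 45/154z²
  R(z) = 1 + z + 45/154z².

Boundary: |R(x)|=1, x<0.
x=-1.04: |R|=0.2761
R=1: x+45/154x²=0 ⇒ x=−154/45=-3.4222; min R=1−1/(4·45/154)=0.1444>−1
Confirm numerically:
  x=-3.317: |R|=0.89801 <1
  x=-2.794: |R|=0.48710 <1
  x=-2.534: |R|=0.34231 <1
  x=-1.574: |R|=0.14994 <1
  x=-4.014: |R|=1.69411 >1
  x=-3.743: |R|=1.35085 >1
  x=-3.623: |R|=1.21256 >1
So |R|<1 on (-3.4222, 0).

z* = -3.4222.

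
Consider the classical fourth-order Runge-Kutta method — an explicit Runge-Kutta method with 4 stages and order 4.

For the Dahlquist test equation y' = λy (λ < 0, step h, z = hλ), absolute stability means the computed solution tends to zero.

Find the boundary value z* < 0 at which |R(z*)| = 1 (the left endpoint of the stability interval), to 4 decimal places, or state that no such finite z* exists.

Test eqn y'=λy, z=hλ:
  order 4, 4-stage ⇒ R(z)=1+z+z^2/2+z^3/6+z^4/24
  (e.g. R(-0.47)=0.62518, |R|=0.62518)

Find x<0 with |R(x)|<1.
x=-0.47: |R|=0.6252
|R(-2.16)|=0.4002 |R(-1.11)|=0.3414 |R(-0.74)|=0.4788
Bisect:
  x_lo=-3.4233 |R|=2.4723  x_hi=-0.0598 |R|=0.9419
  mid=-1.74159 |R|=0.27789 →hi
  mid=-2.58247 |R|=0.73485 →hi
  mid=-3.00290 |R|=1.38082 →lo
  mid=-2.79268 |R|=1.01120 →lo
  mid=-2.68758 |R|=0.86239 →hi
  mid=-2.74013 |R|=0.93402 →hi
  mid=-2.76641 |R|=0.97190 →hi
  mid=-2.77955 |R|=0.99137 →hi
  mid=-2.78612 |R|=1.00124 →lo
  mid=-2.78283 |R|=0.99629 →hi
  ...
  [-2.78529,-2.78509] ⇒ x*=-2.7853
Interval (-2.7853, 0).

left endpoint -2.7853.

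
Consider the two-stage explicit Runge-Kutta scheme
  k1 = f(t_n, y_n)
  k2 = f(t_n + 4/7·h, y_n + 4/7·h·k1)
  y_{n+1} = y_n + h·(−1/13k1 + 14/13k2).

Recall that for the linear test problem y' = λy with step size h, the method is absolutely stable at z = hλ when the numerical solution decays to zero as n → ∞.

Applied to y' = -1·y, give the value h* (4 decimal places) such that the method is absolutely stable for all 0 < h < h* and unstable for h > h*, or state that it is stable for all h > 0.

(-1.6250,0); λ=-1 ⇒ h* = (13/8)/1 = 1.6250.

On y'=λy, z=hλ:
  k1=λy_n ⇒ h·k1=z·y_n;  k2=λ(1+4/7z)y_n ⇒ h·k2=z(1+4/7z)y_n
  y_{n+1}/y_n = 1 − 1/13z + 14/13z(1+4/7z) = 1 + z + 8/13z²
  R(z) = 1 + z + 8/13z².

Need |R(x)|<1, x<0.
x=-0.38: |R|=0.7089
R=1: x+8/13x²=0 ⇒ x=−13/8=-1.6250; min R=1−1/(4·8/13)=0.5938>−1
Confirm numerically:
  x=-1.063: |R|=0.63237 <1
  x=-0.846: |R|=0.59444 <1
  x=-0.797: |R|=0.59390 <1
  x=-0.653: |R|=0.60941 <1
  x=-2.024: |R|=1.49697 >1
  x=-1.948: |R|=1.38720 >1
So |R|<1 on (-1.6250, 0).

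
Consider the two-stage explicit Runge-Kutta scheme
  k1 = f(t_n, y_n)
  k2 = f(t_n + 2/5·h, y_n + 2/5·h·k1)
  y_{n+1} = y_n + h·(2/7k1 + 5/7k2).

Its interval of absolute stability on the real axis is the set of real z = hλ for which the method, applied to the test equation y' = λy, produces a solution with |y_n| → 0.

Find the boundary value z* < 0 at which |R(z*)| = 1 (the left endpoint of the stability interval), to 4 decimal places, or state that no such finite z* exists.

z* = -3.5000.

On y'=λy, z=hλ:
  k1=λy_n ⇒ h·k1=z·y_n;  k2=λ(1+2/5z)y_n ⇒ h·k2=z(1+2/5z)y_n
  y_{n+1}/y_n = 1 + 2/7z + 5/7z(1+2/5z) = 1 + z + 2/7z²
  ⇒ R(z) = 1 + z + 2/7z².

Need |R(x)|<1, x<0.
x=-1.77: |R|=0.1251
R=1: x+2/7x²=0 ⇒ x=−7/2=-3.5000; min R=1−1/(4·2/7)=0.1250>−1
Confirm numerically:
  x=-2.409: |R|=0.24908 <1
  x=-1.896: |R|=0.13109 <1
  x=-1.893: |R|=0.13084 <1
  x=-4.071: |R|=1.66415 >1
  x=-3.855: |R|=1.39101 >1
  x=-3.737: |R|=1.25305 >1
Stable set (-3.5000, 0).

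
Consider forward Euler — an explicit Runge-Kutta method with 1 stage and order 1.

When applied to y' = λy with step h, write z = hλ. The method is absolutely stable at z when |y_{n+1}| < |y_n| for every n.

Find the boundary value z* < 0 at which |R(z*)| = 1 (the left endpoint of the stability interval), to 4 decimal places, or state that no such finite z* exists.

With y'=λy (z=hλ):
  order 1, 1-stage ⇒ R(z)=1+z
  (e.g. R(-1.6)=-0.60000, |R|=0.60000)

Solve |R(x)|<1 on ℝ⁻.
x=-1.6: |R|=0.6000
|R(-1.96)|=0.9600 |R(-1.72)|=0.7200 |R(-1.16)|=0.1600
Bisect:
  x_lo=-2.6822 |R|=1.6822  x_hi=-0.3701 |R|=0.6299
  mid=-1.52613 |R|=0.52613 →hi
  mid=-2.10416 |R|=1.10416 →lo
  mid=-1.81514 |R|=0.81514 →hi
  mid=-1.95965 |R|=0.95965 →hi
  mid=-2.03190 |R|=1.03190 →lo
  mid=-1.99578 |R|=0.99578 →hi
  mid=-2.01384 |R|=1.01384 →lo
  mid=-2.00481 |R|=1.00481 →lo
  ...
  [-2.00001,-1.99987] ⇒ x*=-2.0000
Interval (-2.0000, 0).

z* = -2.0000.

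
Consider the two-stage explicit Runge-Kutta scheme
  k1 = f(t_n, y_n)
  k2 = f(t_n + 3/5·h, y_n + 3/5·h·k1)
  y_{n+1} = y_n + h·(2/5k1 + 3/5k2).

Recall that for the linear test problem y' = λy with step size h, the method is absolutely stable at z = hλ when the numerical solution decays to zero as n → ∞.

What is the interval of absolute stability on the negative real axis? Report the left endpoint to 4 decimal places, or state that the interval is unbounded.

z∈(-2.7778,0).

On y'=λy, z=hλ:
  k1=λy_n ⇒ h·k1=z·y_n;  k2=λ(1+3/5z)y_n ⇒ h·k2=z(1+3/5z)y_n
  y_{n+1}/y_n = 1 + 2/5z + 3/5z(1+3/5z) = 1 + z + 9/25z²
  Hence R(z) = 1 + z + 9/25z².

Boundary: |R(x)|=1, x<0.
x=-0.96: |R|=0.3718
R=1: x+9/25x²=0 ⇒ x=−25/9=-2.7778; min R=1−1/(4·9/25)=0.3056>−1
Confirm numerically:
  x=-2.185: |R|=0.53372 <1
  x=-1.947: |R|=0.41769 <1
  x=-1.820: |R|=0.37246 <1
  x=-1.405: |R|=0.30565 <1
  x=-3.251: |R|=1.55384 >1
  x=-3.042: |R|=1.28936 >1
Interval (-2.7778, 0).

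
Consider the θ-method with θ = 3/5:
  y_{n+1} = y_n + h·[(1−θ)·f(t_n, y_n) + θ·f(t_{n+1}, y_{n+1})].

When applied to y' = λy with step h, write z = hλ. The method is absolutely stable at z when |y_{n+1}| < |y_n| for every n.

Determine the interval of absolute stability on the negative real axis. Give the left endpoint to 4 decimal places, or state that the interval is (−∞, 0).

interval (−∞, 0).

On y'=λy, z=hλ:
  y_{n+1} = y_n + z·[2/5·y_n + 3/5·y_{n+1}] ⇒ (1 − 3/5z)y_{n+1} = (1 + 2/5z)y_n
  so R(z) = (1 + 2/5z)/(1 − 3/5z).

Need |R(x)|<1, x<0.
x=-1.72: |R|=0.1535
x=-2: |R|=0.0909
x=-10: |R|=0.4286
x=-100: |R|=0.6393
θ=3/5≥1/2 ⇒ |1+2/5x|<|1−3/5x| ∀x<0 ⇒ interval (−∞,0).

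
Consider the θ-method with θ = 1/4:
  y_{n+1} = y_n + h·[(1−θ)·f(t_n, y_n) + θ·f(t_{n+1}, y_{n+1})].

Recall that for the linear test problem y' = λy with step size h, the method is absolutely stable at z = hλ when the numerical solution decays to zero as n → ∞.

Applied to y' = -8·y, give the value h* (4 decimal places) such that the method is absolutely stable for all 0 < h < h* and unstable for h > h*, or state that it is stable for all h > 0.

On y'=λy, z=hλ:
  y_{n+1} = y_n + z·[3/4·y_n + 1/4·y_{n+1}] ⇒ (1 − 1/4z)y_{n+1} = (1 + 3/4z)y_n
  Hence R(z) = (1 + 3/4z)/(1 − 1/4z).

Need |R(x)|<1, x<0.
x=-1.12: |R|=0.1250
R=−1: 1+3/4x = −1+1/4x ⇒ -1/2x=2 ⇒ x=2/(-1/2)=-4.0000
Confirm numerically:
  x=-3.979: |R|=0.99474 <1
  x=-3.122: |R|=0.75344 <1
  x=-1.750: |R|=0.21739 <1
  x=-1.700: |R|=0.19298 <1
  x=-4.546: |R|=1.12778 >1
  x=-4.425: |R|=1.10089 >1
Interval (-4.0000, 0).

(-4.0000,0); λ=-8 ⇒ h* = (4)/8 = 0.5000.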